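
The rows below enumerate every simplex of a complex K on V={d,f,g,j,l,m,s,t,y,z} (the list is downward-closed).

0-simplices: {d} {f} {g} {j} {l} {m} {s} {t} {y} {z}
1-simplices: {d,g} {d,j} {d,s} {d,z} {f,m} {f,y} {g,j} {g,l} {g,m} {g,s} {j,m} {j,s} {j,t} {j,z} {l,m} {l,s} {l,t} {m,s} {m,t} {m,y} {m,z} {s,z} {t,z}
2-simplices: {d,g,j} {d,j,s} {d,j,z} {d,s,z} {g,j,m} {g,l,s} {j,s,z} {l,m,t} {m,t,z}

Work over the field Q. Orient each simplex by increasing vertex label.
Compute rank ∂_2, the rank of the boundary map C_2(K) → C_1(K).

n_0=10 n_1=23 n_2=9  [Q]
∂1: piv[dg,dj,ds,dz,fm,fy,gl,gm,jt] rk=9  ker:gj,gs,jm,js,jz,lm,ls,lt,ms,mt,my,mz,sz,tz
∂2: piv[dgj,djs,djz,dsz,gjm,gls,lmt,mtz] rk=8  ker:jsz
rk∂_2=8

rank∂_2=8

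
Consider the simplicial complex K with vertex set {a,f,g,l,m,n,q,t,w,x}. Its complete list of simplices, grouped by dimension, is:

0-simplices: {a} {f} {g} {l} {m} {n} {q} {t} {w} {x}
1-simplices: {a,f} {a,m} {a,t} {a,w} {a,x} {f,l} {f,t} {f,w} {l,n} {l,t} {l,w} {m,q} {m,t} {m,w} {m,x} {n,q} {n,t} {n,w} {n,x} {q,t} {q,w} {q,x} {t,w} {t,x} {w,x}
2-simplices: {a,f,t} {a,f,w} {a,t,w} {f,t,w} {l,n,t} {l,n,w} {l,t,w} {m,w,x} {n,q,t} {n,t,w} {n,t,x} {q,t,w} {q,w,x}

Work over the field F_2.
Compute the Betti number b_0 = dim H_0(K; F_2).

n_0=10 n_1=25 n_2=13  [Z2]
∂1: piv[af,am,at,aw,ax,fl,ln,mq] rk=8  ker:ft,fw,lt,lw,mt,mw,mx,nq,nt,nw,nx,qt,qw,qx,tw,tx,wx
∂2: piv[aft,afw,atw,lnt,lnw,ltw,mwx,nqt,ntx,qtw,qwx] rk=11  ker:ftw,ntw
b_0=(10−0)−8=2

b_0=2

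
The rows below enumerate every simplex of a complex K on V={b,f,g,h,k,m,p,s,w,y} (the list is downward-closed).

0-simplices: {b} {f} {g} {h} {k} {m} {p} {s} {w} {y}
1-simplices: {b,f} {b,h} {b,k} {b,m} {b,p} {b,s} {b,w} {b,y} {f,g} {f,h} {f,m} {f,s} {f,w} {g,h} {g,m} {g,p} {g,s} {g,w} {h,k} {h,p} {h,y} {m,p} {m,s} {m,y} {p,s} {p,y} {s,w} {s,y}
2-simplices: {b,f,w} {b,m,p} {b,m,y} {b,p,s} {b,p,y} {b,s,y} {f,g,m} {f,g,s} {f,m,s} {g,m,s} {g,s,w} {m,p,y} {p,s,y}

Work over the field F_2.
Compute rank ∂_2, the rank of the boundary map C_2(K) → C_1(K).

rank∂_2=10

n_0=10 n_1=28 n_2=13  [Z2]
∂1: piv[bf,bh,bk,bm,bp,bs,bw,by,fg] rk=9  ker:fh,fm,fs,fw,gh,gm,gp,gs,gw,hk,hp,hy,mp,ms,my,ps,py,sw,sy
∂2: piv[bfw,bmp,bmy,bps,bpy,bsy,fgm,fgs,fms,gsw] rk=10  ker:gms,mpy,psy
rk∂_2=10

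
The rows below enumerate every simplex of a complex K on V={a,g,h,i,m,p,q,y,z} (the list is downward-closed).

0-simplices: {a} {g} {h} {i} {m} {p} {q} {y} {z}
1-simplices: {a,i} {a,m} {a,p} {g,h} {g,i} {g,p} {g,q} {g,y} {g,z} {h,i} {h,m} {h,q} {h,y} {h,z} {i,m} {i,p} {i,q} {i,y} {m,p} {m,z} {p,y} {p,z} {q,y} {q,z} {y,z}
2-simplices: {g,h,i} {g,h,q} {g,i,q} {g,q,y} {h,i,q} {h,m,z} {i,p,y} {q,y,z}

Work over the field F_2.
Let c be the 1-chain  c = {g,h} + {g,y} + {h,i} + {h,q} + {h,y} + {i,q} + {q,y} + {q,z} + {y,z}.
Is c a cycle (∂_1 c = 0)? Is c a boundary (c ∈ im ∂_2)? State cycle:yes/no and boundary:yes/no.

cycle:yes boundary:no

n_0=9 n_1=25 n_2=8  [Z2]
∂1: piv[ai,am,ap,gh,gi,gq,gy,gz] rk=8  ker:gp,hi,hm,hq,hy,hz,im,ip,iq,iy,mp,mz,py,pz,qy,qz,yz
∂2: piv[ghi,ghq,giq,gqy,hmz,ipy,qyz] rk=7  ker:hiq
∂1c = 0
c vs im∂2: residual ≠ 0 ⇒ not boundary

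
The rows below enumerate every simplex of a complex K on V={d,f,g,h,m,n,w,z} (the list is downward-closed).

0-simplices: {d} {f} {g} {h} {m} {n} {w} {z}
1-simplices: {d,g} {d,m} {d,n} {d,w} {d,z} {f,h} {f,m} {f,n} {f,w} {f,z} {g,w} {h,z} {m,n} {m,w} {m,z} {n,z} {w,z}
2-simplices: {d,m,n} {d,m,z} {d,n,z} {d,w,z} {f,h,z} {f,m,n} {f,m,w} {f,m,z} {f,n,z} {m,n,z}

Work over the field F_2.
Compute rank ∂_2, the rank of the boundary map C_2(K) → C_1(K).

rank∂_2=8

n_0=8 n_1=17 n_2=10  [Z2]
∂1: piv[dg,dm,dn,dw,dz,fh,fm] rk=7  ker:fn,fw,fz,gw,hz,mn,mw,mz,nz,wz
∂2: piv[dmn,dmz,dnz,dwz,fhz,fmn,fmw,fmz] rk=8  ker:fnz,mnz
rk∂_2=8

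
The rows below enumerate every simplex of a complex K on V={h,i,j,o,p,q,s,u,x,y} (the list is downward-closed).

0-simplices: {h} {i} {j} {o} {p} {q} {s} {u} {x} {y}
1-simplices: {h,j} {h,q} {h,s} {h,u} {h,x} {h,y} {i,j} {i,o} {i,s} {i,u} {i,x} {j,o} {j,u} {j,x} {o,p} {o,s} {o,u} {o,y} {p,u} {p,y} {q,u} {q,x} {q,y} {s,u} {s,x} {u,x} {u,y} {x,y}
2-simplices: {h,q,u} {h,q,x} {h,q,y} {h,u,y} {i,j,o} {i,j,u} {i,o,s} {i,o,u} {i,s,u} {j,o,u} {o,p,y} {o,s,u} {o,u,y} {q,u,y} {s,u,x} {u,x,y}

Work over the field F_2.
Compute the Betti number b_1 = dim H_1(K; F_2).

n_0=10 n_1=28 n_2=16  [Z2]
∂1: piv[hj,hq,hs,hu,hx,hy,ij,io,op] rk=9  ker:is,iu,ix,jo,ju,jx,os,ou,oy,pu,py,qu,qx,qy,su,sx,ux,uy,xy
∂2: piv[hqu,hqx,hqy,huy,ijo,iju,ios,iou,isu,opy,ouy,sux,uxy] rk=13  ker:jou,osu,quy
b_1=(28−9)−13=6

b_1=6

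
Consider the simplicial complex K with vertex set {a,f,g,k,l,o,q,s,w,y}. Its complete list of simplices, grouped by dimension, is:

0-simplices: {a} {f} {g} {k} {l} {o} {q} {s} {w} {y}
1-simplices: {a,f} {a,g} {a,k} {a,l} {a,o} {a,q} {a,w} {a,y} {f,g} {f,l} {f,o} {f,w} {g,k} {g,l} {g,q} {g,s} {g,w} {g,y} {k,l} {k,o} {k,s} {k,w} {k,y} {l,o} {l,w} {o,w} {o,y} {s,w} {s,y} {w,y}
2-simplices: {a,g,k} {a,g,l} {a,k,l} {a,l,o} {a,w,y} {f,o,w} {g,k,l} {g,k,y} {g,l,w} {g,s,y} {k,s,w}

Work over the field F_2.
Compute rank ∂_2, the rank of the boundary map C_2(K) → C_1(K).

rank∂_2=10

n_0=10 n_1=30 n_2=11  [Z2]
∂1: piv[af,ag,ak,al,ao,aq,aw,ay,gs] rk=9  ker:fg,fl,fo,fw,gk,gl,gq,gw,gy,kl,ko,ks,kw,ky,lo,lw,ow,oy,sw,sy,wy
∂2: piv[agk,agl,akl,alo,awy,fow,gky,glw,gsy,ksw] rk=10  ker:gkl
rk∂_2=10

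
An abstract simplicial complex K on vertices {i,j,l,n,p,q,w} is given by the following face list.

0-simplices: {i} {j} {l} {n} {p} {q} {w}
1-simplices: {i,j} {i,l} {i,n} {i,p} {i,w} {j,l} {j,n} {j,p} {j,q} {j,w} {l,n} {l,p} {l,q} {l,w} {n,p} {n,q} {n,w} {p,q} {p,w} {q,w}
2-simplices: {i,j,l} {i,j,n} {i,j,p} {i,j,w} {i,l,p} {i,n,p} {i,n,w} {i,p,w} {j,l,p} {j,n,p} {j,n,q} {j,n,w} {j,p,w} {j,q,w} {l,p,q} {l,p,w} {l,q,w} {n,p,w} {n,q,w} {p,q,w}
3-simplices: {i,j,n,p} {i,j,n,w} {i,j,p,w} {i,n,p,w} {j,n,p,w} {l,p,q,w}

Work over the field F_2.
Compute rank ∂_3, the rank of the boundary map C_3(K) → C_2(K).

rank∂_3=5

n_0=7 n_1=20 n_2=20 n_3=6  [Z2]
∂1: piv[ij,il,in,ip,iw,jq] rk=6  ker:jl,jn,jp,jw,ln,lp,lq,lw,np,nq,nw,pq,pw,qw
∂2: piv[ijl,ijn,ijp,ijw,ilp,inp,inw,ipw,jnq,jqw,lpq,lpw,lqw] rk=13  ker:jlp,jnp,jnw,jpw,npw,nqw,pqw
∂3: piv[ijnp,ijnw,ijpw,inpw,lpqw] rk=5  ker:jnpw
rk∂_3=5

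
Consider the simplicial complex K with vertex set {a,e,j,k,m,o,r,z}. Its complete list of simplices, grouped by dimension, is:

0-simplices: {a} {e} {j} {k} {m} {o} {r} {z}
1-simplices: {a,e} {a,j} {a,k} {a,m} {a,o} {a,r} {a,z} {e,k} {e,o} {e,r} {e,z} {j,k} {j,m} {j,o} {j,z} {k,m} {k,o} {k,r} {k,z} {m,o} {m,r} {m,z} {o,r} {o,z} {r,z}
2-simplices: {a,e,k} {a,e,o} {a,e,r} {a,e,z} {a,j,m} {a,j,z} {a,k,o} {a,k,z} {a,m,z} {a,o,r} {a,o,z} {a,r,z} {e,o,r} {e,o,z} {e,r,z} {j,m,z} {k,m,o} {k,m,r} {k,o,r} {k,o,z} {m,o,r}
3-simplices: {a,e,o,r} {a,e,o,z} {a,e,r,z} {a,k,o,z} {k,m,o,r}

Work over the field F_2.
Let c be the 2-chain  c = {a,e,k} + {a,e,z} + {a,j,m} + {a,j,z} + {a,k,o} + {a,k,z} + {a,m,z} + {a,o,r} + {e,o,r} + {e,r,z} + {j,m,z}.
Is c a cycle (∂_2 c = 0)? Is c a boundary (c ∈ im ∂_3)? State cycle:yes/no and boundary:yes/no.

cycle:no boundary:no

n_0=8 n_1=25 n_2=21 n_3=5  [Z2]
∂1: piv[ae,aj,ak,am,ao,ar,az] rk=7  ker:ek,eo,er,ez,jk,jm,jo,jz,km,ko,kr,kz,mo,mr,mz,or,oz,rz
∂2: piv[aek,aeo,aer,aez,ajm,ajz,ako,akz,amz,aor,aoz,arz,kmo,kmr,kor] rk=15  ker:eor,eoz,erz,jmz,koz,mor
∂3: piv[aeor,aeoz,aerz,akoz,kmor] rk=5
∂2c = {a,k} + {a,r} + {e,k} + {e,o} + {k,o} + {k,z} + {r,z}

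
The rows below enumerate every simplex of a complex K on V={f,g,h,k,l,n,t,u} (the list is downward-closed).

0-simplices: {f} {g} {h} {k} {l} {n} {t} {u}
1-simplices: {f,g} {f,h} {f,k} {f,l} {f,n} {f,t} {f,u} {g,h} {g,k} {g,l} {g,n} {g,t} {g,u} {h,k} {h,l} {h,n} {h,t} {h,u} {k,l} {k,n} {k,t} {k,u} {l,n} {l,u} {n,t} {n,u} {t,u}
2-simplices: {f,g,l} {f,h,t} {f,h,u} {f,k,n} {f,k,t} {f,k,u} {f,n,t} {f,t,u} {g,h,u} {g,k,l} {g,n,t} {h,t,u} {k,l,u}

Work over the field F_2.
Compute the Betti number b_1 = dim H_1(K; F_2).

b_1=8

n_0=8 n_1=27 n_2=13  [Z2]
∂1: piv[fg,fh,fk,fl,fn,ft,fu] rk=7  ker:gh,gk,gl,gn,gt,gu,hk,hl,hn,ht,hu,kl,kn,kt,ku,ln,lu,nt,nu,tu
∂2: piv[fgl,fht,fhu,fkn,fkt,fku,fnt,ftu,ghu,gkl,gnt,klu] rk=12  ker:htu
b_1=(27−7)−12=8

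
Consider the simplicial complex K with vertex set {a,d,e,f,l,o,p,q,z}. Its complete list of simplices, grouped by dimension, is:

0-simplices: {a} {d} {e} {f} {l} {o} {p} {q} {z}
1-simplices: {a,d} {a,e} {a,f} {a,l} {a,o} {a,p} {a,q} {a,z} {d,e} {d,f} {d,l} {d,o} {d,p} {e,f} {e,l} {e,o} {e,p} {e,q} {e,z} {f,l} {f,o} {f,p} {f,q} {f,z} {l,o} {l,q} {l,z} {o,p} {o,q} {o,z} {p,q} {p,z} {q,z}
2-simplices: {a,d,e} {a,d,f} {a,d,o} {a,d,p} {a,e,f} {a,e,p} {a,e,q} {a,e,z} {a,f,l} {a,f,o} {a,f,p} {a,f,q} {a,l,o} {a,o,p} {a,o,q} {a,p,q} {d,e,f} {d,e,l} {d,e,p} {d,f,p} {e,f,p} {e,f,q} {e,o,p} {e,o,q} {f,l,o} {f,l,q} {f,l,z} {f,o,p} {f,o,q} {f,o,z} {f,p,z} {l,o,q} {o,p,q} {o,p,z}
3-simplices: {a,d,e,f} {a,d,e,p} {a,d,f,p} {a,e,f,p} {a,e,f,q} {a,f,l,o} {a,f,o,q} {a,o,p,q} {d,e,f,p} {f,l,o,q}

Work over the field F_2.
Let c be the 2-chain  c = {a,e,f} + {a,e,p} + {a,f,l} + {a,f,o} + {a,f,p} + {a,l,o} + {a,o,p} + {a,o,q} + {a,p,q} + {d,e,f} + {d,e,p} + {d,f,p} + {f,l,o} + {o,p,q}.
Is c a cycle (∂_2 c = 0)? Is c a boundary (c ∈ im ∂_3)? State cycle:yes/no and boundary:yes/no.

n_0=9 n_1=33 n_2=34 n_3=10  [Z2]
∂1: piv[ad,ae,af,al,ao,ap,aq,az] rk=8  ker:de,df,dl,do,dp,ef,el,eo,ep,eq,ez,fl,fo,fp,fq,fz,lo,lq,lz,op,oq,oz,pq,pz,qz
∂2: piv[ade,adf,ado,adp,aef,aep,aeq,aez,afl,afo,afp,afq,alo,aop,aoq,apq,del,eop,flq,flz,foz,fpz] rk=22  ker:def,dep,dfp,efp,efq,eoq,flo,fop,foq,loq,opq,opz
∂3: piv[adef,adep,adfp,aefp,aefq,aflo,afoq,aopq,floq] rk=9  ker:defp
∂2c = 0
c vs im∂3: reduces to 0 ⇒ boundary

cycle:yes boundary:yes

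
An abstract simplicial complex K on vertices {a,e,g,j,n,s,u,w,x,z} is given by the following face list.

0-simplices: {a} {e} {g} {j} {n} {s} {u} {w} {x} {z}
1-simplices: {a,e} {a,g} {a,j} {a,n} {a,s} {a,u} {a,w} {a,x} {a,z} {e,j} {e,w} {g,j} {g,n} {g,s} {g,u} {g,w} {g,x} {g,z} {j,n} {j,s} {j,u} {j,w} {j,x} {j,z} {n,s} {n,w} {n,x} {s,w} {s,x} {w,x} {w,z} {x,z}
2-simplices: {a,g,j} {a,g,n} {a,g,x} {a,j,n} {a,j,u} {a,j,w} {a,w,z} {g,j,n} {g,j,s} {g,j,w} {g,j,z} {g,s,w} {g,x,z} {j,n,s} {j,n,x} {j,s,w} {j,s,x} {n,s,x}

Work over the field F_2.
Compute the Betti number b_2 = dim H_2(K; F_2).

b_2=3

n_0=10 n_1=32 n_2=18  [Z2]
∂1: piv[ae,ag,aj,an,as,au,aw,ax,az] rk=9  ker:ej,ew,gj,gn,gs,gu,gw,gx,gz,jn,js,ju,jw,jx,jz,ns,nw,nx,sw,sx,wx,wz,xz
∂2: piv[agj,agn,agx,ajn,aju,ajw,awz,gjs,gjw,gjz,gsw,gxz,jns,jnx,jsx] rk=15  ker:gjn,jsw,nsx
b_2=(18−15)−0=3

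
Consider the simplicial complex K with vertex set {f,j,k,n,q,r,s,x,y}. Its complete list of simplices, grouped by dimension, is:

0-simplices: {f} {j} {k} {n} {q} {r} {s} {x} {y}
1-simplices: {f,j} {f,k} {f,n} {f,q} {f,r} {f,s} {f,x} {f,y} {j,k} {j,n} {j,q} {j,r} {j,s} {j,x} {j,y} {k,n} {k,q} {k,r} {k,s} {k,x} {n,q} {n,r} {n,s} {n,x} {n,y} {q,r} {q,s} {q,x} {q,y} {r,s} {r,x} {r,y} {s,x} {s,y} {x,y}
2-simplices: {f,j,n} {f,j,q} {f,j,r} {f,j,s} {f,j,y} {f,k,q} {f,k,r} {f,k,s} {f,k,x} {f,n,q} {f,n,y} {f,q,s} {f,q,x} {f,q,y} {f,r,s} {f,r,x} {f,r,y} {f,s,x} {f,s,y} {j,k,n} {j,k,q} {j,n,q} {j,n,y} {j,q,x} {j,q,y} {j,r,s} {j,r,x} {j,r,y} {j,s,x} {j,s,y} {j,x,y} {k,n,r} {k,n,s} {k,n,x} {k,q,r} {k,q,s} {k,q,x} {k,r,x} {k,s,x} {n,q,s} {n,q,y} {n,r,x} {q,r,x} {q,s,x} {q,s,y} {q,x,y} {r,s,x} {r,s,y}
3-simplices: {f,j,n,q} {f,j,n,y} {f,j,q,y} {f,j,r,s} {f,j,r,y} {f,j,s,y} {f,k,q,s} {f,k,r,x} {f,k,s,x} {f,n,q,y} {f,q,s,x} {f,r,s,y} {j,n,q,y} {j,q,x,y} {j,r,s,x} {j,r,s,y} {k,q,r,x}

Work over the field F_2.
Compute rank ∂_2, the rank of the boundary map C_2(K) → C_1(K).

n_0=9 n_1=35 n_2=48 n_3=17  [Z2]
∂1: piv[fj,fk,fn,fq,fr,fs,fx,fy] rk=8  ker:jk,jn,jq,jr,js,jx,jy,kn,kq,kr,ks,kx,nq,nr,ns,nx,ny,qr,qs,qx,qy,rs,rx,ry,sx,sy,xy
∂2: piv[fjn,fjq,fjr,fjs,fjy,fkq,fkr,fks,fkx,fnq,fny,fqs,fqx,fqy,frs,frx,fry,fsx,fsy,jkn,jkq,jqx,jxy,knr,kns,knx,kqr] rk=27  ker:jnq,jny,jqy,jrs,jrx,jry,jsx,jsy,kqs,kqx,krx,ksx,nqs,nqy,nrx,qrx,qsx,qsy,qxy,rsx,rsy
∂3: piv[fjnq,fjny,fjqy,fjrs,fjry,fjsy,fkqs,fkrx,fksx,fnqy,fqsx,frsy,jqxy,jrsx,kqrx] rk=15  ker:jnqy,jrsy
rk∂_2=27

rank∂_2=27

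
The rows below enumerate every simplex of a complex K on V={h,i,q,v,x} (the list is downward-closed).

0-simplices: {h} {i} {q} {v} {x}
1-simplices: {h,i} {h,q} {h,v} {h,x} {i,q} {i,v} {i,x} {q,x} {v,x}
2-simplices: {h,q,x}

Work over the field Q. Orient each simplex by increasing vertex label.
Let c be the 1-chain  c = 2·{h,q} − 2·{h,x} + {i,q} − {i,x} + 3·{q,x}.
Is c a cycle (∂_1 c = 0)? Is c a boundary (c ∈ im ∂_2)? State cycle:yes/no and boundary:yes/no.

cycle:yes boundary:no

n_0=5 n_1=9 n_2=1  [Q]
∂1: piv[hi,hq,hv,hx] rk=4  ker:iq,iv,ix,qx,vx
∂2: piv[hqx] rk=1
∂1c = 0
c vs im∂2: residual ≠ 0 ⇒ not boundary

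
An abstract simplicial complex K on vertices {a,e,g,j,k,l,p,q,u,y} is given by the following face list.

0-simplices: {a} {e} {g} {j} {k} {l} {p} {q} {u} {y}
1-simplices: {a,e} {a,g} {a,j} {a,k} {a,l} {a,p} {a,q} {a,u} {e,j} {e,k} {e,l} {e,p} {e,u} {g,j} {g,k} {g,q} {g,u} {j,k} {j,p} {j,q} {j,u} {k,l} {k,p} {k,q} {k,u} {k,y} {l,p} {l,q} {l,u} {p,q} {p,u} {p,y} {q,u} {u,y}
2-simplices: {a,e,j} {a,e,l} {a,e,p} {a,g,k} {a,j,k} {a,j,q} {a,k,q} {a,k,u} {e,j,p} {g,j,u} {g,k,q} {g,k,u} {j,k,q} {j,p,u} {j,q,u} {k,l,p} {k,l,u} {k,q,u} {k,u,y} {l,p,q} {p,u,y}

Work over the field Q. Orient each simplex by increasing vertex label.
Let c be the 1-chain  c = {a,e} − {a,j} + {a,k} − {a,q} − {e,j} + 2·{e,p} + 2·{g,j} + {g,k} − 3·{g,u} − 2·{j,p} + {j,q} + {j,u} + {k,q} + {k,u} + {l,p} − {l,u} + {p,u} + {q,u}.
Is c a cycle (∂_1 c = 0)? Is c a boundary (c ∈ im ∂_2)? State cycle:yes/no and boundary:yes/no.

cycle:yes boundary:no

n_0=10 n_1=34 n_2=21  [Q]
∂1: piv[ae,ag,aj,ak,al,ap,aq,au,ky] rk=9  ker:ej,ek,el,ep,eu,gj,gk,gq,gu,jk,jp,jq,ju,kl,kp,kq,ku,lp,lq,lu,pq,pu,py,qu,uy
∂2: piv[aej,ael,aep,agk,ajk,ajq,akq,aku,ejp,gju,gkq,gku,jpu,jqu,klp,klu,kqu,kuy,lpq,puy] rk=20  ker:jkq
∂1c = 0
c vs im∂2: residual ≠ 0 ⇒ not boundary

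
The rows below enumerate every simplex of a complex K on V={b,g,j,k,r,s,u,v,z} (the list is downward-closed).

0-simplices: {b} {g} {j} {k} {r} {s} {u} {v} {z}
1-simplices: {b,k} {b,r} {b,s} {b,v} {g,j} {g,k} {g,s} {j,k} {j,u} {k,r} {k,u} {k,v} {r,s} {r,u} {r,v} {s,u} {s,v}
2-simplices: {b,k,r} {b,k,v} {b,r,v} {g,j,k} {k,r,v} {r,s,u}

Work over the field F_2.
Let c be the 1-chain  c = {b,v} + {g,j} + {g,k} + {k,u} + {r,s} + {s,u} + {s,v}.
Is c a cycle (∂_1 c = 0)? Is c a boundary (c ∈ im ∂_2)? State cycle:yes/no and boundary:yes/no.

n_0=9 n_1=17 n_2=6  [Z2]
∂1: piv[bk,br,bs,bv,gj,gk,ju] rk=7  ker:gs,jk,kr,ku,kv,rs,ru,rv,su,sv
∂2: piv[bkr,bkv,brv,gjk,rsu] rk=5  ker:krv
∂1c = {b} + {j} + {r} + {s}

cycle:no boundary:no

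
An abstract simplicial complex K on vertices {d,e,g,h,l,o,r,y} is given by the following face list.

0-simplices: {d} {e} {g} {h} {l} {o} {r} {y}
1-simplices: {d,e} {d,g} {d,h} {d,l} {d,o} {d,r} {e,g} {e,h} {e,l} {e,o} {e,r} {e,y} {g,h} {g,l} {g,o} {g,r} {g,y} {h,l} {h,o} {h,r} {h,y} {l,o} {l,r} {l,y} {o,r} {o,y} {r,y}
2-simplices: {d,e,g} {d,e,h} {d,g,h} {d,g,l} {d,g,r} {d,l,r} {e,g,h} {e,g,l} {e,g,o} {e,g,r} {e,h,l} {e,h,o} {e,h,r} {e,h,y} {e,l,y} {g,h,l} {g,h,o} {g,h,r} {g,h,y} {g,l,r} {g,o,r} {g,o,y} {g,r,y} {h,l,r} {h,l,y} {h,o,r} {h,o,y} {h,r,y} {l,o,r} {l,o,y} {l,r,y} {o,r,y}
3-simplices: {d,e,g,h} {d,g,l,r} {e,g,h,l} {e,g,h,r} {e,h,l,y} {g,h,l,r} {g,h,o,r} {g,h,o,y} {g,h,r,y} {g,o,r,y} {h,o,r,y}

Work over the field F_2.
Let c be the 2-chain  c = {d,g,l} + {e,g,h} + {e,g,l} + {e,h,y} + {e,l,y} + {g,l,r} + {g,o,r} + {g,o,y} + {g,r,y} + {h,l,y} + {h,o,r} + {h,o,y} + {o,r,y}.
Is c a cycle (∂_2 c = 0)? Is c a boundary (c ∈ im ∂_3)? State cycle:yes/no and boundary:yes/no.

cycle:no boundary:no

n_0=8 n_1=27 n_2=32 n_3=11  [Z2]
∂1: piv[de,dg,dh,dl,do,dr,ey] rk=7  ker:eg,eh,el,eo,er,gh,gl,go,gr,gy,hl,ho,hr,hy,lo,lr,ly,or,oy,ry
∂2: piv[deg,deh,dgh,dgl,dgr,dlr,egl,ego,egr,ehl,eho,ehr,ehy,ely,ghy,gor,goy,gry,lor] rk=19  ker:egh,ghl,gho,ghr,glr,hlr,hly,hor,hoy,hry,loy,lry,ory
∂3: piv[degh,dglr,eghl,eghr,ehly,ghlr,ghor,ghoy,ghry,gory] rk=10  ker:hory
∂2c = {d,g} + {d,l} + {g,h} + {g,l} + {g,r} + {h,l} + {h,r} + {h,y} + {l,r} + {o,r} + {o,y}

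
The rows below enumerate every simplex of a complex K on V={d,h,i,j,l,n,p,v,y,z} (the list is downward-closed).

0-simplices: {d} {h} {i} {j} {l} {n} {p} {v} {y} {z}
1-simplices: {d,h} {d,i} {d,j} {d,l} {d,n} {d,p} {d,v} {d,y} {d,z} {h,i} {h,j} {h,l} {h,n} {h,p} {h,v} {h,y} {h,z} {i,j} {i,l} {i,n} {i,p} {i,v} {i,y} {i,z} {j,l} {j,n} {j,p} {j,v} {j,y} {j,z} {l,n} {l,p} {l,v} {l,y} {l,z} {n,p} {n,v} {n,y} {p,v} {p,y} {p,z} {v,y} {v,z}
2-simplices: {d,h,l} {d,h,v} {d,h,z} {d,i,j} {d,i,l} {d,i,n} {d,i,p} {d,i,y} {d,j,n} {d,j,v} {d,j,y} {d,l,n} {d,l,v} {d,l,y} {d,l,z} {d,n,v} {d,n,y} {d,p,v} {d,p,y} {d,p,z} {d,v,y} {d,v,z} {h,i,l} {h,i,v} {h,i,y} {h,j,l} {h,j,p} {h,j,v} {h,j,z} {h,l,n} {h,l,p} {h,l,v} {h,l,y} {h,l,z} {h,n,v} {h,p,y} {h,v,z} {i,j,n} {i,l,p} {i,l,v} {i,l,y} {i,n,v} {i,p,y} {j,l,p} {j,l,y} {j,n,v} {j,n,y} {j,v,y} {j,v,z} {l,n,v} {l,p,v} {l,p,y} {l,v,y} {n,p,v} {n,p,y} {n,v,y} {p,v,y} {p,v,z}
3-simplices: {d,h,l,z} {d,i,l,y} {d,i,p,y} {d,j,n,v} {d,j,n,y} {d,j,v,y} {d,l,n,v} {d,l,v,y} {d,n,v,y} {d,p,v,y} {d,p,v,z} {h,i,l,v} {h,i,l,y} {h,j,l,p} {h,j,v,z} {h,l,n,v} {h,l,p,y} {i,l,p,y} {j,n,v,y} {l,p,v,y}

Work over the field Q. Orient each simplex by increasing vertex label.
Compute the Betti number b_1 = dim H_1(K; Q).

n_0=10 n_1=43 n_2=58 n_3=20  [Q]
∂1: piv[dh,di,dj,dl,dn,dp,dv,dy,dz] rk=9  ker:hi,hj,hl,hn,hp,hv,hy,hz,ij,il,in,ip,iv,iy,iz,jl,jn,jp,jv,jy,jz,ln,lp,lv,ly,lz,np,nv,ny,pv,py,pz,vy,vz
∂2: piv[dhl,dhv,dhz,dij,dil,din,dip,diy,djn,djv,djy,dln,dlv,dly,dlz,dnv,dny,dpv,dpy,dpz,dvy,dvz,hil,hiv,hiy,hjl,hjp,hjv,hjz,hln,hlp,hpy,npv] rk=33  ker:hlv,hly,hlz,hnv,hvz,ijn,ilp,ilv,ily,inv,ipy,jlp,jly,jnv,jny,jvy,jvz,lnv,lpv,lpy,lvy,npy,nvy,pvy,pvz
∂3: piv[dhlz,dily,dipy,djnv,djny,djvy,dlnv,dlvy,dnvy,dpvy,dpvz,hilv,hily,hjlp,hjvz,hlnv,hlpy,ilpy,lpvy] rk=19  ker:jnvy
b_1=(43−9)−33=1

b_1=1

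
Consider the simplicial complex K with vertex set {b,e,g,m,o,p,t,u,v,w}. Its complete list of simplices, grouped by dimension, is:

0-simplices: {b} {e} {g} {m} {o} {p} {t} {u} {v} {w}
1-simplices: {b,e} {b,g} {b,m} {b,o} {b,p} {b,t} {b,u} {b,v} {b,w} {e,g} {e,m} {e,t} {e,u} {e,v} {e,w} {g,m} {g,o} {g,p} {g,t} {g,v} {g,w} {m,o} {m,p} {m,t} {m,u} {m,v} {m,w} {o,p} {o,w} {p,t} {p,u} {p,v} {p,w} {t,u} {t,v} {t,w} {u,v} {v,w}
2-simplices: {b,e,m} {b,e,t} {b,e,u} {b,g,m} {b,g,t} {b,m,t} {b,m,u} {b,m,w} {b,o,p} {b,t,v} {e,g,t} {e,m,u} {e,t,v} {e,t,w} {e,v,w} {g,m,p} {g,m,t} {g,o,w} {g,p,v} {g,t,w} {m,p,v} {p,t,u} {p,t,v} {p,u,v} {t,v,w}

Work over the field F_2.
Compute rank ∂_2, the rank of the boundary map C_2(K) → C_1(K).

rank∂_2=22

n_0=10 n_1=38 n_2=25  [Z2]
∂1: piv[be,bg,bm,bo,bp,bt,bu,bv,bw] rk=9  ker:eg,em,et,eu,ev,ew,gm,go,gp,gt,gv,gw,mo,mp,mt,mu,mv,mw,op,ow,pt,pu,pv,pw,tu,tv,tw,uv,vw
∂2: piv[bem,bet,beu,bgm,bgt,bmt,bmu,bmw,bop,btv,egt,etv,etw,evw,gmp,gow,gpv,gtw,mpv,ptu,ptv,puv] rk=22  ker:emu,gmt,tvw
rk∂_2=22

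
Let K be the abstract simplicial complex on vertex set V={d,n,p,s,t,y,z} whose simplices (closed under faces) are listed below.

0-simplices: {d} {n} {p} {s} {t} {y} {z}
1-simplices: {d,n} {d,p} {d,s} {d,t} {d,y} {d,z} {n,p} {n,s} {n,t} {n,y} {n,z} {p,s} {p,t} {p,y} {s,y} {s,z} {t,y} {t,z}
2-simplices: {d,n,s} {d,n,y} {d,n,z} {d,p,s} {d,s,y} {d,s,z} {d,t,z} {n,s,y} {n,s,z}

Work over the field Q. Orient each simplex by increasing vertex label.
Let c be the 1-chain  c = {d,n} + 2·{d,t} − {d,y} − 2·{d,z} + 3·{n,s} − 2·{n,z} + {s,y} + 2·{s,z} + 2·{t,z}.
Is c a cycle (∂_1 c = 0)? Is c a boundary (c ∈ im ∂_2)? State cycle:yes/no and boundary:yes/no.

cycle:yes boundary:yes

n_0=7 n_1=18 n_2=9  [Q]
∂1: piv[dn,dp,ds,dt,dy,dz] rk=6  ker:np,ns,nt,ny,nz,ps,pt,py,sy,sz,ty,tz
∂2: piv[dns,dny,dnz,dps,dsy,dsz,dtz] rk=7  ker:nsy,nsz
∂1c = 0
c vs im∂2: reduces to 0 ⇒ boundary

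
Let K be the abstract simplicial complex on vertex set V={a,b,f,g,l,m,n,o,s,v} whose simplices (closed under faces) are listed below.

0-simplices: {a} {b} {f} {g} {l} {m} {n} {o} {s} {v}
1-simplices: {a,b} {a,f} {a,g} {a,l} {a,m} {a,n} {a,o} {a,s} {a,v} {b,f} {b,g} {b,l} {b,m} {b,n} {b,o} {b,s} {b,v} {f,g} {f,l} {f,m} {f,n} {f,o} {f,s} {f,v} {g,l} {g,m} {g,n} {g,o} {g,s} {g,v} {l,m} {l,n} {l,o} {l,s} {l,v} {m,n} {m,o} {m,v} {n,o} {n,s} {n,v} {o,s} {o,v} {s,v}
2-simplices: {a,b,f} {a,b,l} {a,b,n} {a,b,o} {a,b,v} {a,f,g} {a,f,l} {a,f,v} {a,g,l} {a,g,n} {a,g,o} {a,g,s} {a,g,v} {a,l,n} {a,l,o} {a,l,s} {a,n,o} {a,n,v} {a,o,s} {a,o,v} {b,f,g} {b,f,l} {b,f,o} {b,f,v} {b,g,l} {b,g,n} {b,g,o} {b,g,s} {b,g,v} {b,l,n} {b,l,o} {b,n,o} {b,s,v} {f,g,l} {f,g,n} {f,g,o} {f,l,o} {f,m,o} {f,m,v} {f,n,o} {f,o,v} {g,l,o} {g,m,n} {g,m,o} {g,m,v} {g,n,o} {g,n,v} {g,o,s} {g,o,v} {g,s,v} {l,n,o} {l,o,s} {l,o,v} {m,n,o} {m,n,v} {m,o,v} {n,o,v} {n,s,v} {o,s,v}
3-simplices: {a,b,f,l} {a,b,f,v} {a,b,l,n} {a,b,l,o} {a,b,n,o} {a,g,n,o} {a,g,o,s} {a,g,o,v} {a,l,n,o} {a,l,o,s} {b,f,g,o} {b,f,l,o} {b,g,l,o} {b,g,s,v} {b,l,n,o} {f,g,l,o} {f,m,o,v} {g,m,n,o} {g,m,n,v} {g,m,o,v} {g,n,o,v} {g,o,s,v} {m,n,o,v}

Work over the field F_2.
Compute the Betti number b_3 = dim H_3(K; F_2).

b_3=2

n_0=10 n_1=44 n_2=59 n_3=23  [Z2]
∂1: piv[ab,af,ag,al,am,an,ao,as,av] rk=9  ker:bf,bg,bl,bm,bn,bo,bs,bv,fg,fl,fm,fn,fo,fs,fv,gl,gm,gn,go,gs,gv,lm,ln,lo,ls,lv,mn,mo,mv,no,ns,nv,os,ov,sv
∂2: piv[abf,abl,abn,abo,abv,afg,afl,afv,agl,agn,ago,ags,agv,aln,alo,als,ano,anv,aos,aov,bfg,bfo,bgs,bsv,fgn,fmo,fmv,gmn,gmo,lov,nsv] rk=31  ker:bfl,bfv,bgl,bgn,bgo,bgv,bln,blo,bno,fgl,fgo,flo,fno,fov,glo,gmv,gno,gnv,gos,gov,gsv,lno,los,mno,mnv,mov,nov,osv
∂3: piv[abfl,abfv,abln,ablo,abno,agno,agos,agov,alno,alos,bfgo,bflo,bglo,bgsv,fglo,fmov,gmno,gmnv,gmov,gnov,gosv] rk=21  ker:blno,mnov
b_3=(23−21)−0=2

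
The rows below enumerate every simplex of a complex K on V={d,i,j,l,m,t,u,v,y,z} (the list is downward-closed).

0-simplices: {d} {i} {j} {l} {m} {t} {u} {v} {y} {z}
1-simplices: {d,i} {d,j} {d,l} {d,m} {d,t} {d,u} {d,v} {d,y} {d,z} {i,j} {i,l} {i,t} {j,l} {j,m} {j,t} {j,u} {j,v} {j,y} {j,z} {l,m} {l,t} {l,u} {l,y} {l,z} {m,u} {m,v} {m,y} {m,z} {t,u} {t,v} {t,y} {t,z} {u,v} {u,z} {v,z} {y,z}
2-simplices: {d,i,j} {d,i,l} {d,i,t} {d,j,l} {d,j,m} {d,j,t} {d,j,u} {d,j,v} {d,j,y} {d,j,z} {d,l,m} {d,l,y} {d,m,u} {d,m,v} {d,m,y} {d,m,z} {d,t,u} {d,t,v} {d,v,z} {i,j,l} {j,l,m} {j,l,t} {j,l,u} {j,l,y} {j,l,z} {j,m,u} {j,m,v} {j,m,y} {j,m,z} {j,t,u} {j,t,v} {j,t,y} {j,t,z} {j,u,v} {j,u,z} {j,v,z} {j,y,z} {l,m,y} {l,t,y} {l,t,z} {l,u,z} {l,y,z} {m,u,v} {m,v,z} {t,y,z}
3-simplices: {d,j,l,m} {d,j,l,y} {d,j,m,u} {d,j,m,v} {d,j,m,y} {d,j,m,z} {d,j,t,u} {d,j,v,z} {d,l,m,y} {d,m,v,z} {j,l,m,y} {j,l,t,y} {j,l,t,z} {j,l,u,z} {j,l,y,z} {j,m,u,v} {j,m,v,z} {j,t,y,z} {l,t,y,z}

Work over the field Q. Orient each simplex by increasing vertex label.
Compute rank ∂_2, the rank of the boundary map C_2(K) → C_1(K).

rank∂_2=27

n_0=10 n_1=36 n_2=45 n_3=19  [Q]
∂1: piv[di,dj,dl,dm,dt,du,dv,dy,dz] rk=9  ker:ij,il,it,jl,jm,jt,ju,jv,jy,jz,lm,lt,lu,ly,lz,mu,mv,my,mz,tu,tv,ty,tz,uv,uz,vz,yz
∂2: piv[dij,dil,dit,djl,djm,djt,dju,djv,djy,djz,dlm,dly,dmu,dmv,dmy,dmz,dtu,dtv,dvz,jlt,jlu,jlz,jty,jtz,juv,juz,jyz] rk=27  ker:ijl,jlm,jly,jmu,jmv,jmy,jmz,jtu,jtv,jvz,lmy,lty,ltz,luz,lyz,muv,mvz,tyz
∂3: piv[djlm,djly,djmu,djmv,djmy,djmz,djtu,djvz,dlmy,dmvz,jlty,jltz,jluz,jlyz,jmuv,jtyz] rk=16  ker:jlmy,jmvz,ltyz
rk∂_2=27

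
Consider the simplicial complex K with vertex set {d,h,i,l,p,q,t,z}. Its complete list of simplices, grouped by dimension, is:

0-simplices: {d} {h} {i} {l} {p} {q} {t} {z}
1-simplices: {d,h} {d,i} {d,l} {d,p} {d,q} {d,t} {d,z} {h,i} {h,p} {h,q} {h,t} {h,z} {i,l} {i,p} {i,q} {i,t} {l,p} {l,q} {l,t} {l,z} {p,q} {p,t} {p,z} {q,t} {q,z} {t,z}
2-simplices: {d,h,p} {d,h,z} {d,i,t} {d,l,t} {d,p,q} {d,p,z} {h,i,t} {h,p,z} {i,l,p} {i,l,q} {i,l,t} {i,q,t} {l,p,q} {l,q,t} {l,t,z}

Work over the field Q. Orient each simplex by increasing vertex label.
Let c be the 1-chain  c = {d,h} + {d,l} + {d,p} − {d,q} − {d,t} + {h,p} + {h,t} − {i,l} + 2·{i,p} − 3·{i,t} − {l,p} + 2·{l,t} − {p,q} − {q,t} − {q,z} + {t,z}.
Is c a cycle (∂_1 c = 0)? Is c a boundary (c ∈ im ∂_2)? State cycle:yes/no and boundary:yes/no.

cycle:no boundary:no

n_0=8 n_1=26 n_2=15  [Q]
∂1: piv[dh,di,dl,dp,dq,dt,dz] rk=7  ker:hi,hp,hq,ht,hz,il,ip,iq,it,lp,lq,lt,lz,pq,pt,pz,qt,qz,tz
∂2: piv[dhp,dhz,dit,dlt,dpq,dpz,hit,ilp,ilq,ilt,iqt,lpq,ltz] rk=13  ker:hpz,lqt
∂1c = −{d} − {h} + 2·{i} − {l} + 4·{p} − 3·{t}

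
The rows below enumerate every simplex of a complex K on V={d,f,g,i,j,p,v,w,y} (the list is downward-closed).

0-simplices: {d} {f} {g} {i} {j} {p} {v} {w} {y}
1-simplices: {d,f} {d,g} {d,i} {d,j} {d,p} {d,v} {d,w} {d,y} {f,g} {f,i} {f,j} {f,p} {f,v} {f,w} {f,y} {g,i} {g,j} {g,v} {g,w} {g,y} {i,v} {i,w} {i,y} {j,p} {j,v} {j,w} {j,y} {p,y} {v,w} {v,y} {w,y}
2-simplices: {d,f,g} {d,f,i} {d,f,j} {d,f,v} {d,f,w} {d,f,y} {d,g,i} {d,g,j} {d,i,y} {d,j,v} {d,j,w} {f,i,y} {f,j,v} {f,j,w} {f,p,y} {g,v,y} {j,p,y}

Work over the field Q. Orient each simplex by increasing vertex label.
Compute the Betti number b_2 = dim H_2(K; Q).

b_2=3

n_0=9 n_1=31 n_2=17  [Q]
∂1: piv[df,dg,di,dj,dp,dv,dw,dy] rk=8  ker:fg,fi,fj,fp,fv,fw,fy,gi,gj,gv,gw,gy,iv,iw,iy,jp,jv,jw,jy,py,vw,vy,wy
∂2: piv[dfg,dfi,dfj,dfv,dfw,dfy,dgi,dgj,diy,djv,djw,fpy,gvy,jpy] rk=14  ker:fiy,fjv,fjw
b_2=(17−14)−0=3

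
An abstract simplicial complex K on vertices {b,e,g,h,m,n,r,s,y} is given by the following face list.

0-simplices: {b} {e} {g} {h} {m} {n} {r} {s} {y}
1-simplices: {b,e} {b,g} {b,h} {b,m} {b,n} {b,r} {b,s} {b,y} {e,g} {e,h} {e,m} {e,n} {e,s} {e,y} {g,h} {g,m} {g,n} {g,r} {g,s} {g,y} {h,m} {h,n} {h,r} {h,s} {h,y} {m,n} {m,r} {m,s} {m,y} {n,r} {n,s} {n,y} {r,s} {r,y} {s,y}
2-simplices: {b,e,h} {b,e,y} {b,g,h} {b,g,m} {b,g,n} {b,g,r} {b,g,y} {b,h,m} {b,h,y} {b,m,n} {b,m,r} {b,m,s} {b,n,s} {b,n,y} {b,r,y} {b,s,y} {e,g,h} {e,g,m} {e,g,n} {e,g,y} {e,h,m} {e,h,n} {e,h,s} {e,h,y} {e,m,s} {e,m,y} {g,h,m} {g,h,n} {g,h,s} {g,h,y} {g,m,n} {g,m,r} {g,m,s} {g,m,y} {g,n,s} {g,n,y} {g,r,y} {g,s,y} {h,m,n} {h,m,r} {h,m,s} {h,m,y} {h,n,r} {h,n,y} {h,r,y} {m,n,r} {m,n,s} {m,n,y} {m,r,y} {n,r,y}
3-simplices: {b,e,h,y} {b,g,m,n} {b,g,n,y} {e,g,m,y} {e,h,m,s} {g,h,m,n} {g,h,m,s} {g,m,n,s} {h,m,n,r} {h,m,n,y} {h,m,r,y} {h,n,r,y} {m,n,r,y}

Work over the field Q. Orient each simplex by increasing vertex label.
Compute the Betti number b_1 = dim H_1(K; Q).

b_1=1

n_0=9 n_1=35 n_2=50 n_3=13  [Q]
∂1: piv[be,bg,bh,bm,bn,br,bs,by] rk=8  ker:eg,eh,em,en,es,ey,gh,gm,gn,gr,gs,gy,hm,hn,hr,hs,hy,mn,mr,ms,my,nr,ns,ny,rs,ry,sy
∂2: piv[beh,bey,bgh,bgm,bgn,bgr,bgy,bhm,bhy,bmn,bmr,bms,bns,bny,bry,bsy,egh,egm,egn,ehn,ehs,ems,emy,ghs,hmr,hnr] rk=26  ker:egy,ehm,ehy,ghm,ghn,ghy,gmn,gmr,gms,gmy,gns,gny,gry,gsy,hmn,hms,hmy,hny,hry,mnr,mns,mny,mry,nry
∂3: piv[behy,bgmn,bgny,egmy,ehms,ghmn,ghms,gmns,hmnr,hmny,hmry,hnry] rk=12  ker:mnry
b_1=(35−8)−26=1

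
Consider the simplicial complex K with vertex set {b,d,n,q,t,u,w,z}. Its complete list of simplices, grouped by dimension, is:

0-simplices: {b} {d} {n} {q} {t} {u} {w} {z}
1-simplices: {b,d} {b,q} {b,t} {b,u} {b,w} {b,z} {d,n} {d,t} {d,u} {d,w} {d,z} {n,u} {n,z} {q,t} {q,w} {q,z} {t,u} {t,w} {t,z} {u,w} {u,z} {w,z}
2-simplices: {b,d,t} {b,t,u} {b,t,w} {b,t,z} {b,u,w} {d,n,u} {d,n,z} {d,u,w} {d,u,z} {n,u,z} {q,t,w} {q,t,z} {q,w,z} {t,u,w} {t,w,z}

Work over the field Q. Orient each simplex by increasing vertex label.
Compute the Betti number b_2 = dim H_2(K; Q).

b_2=3

n_0=8 n_1=22 n_2=15  [Q]
∂1: piv[bd,bq,bt,bu,bw,bz,dn] rk=7  ker:dt,du,dw,dz,nu,nz,qt,qw,qz,tu,tw,tz,uw,uz,wz
∂2: piv[bdt,btu,btw,btz,buw,dnu,dnz,duw,duz,qtw,qtz,qwz] rk=12  ker:nuz,tuw,twz
b_2=(15−12)−0=3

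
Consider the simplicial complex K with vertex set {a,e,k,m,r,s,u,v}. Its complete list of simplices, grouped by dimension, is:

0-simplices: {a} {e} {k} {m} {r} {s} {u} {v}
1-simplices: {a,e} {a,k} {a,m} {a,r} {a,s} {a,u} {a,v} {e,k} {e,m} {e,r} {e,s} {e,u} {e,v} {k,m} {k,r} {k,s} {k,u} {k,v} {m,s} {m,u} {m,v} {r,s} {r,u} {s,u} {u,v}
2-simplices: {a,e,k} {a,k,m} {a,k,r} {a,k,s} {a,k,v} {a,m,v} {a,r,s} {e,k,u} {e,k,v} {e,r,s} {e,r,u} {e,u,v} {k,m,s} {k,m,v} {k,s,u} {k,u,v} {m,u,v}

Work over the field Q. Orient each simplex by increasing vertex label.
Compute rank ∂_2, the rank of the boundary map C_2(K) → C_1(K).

rank∂_2=15

n_0=8 n_1=25 n_2=17  [Q]
∂1: piv[ae,ak,am,ar,as,au,av] rk=7  ker:ek,em,er,es,eu,ev,km,kr,ks,ku,kv,ms,mu,mv,rs,ru,su,uv
∂2: piv[aek,akm,akr,aks,akv,amv,ars,eku,ekv,ers,eru,euv,kms,ksu,muv] rk=15  ker:kmv,kuv
rk∂_2=15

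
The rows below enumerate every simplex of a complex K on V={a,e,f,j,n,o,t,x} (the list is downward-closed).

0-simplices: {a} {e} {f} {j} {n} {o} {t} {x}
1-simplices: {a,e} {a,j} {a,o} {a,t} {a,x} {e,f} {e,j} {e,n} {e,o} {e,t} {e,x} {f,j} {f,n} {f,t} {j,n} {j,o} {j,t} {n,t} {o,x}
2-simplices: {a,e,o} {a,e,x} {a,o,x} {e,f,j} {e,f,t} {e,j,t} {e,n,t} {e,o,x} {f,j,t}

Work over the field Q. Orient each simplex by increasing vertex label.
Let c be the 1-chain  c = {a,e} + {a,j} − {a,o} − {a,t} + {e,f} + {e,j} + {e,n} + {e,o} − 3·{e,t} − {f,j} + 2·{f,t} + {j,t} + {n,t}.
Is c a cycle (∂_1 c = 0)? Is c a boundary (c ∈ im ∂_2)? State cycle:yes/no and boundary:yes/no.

cycle:yes boundary:no

n_0=8 n_1=19 n_2=9  [Q]
∂1: piv[ae,aj,ao,at,ax,ef,en] rk=7  ker:ej,eo,et,ex,fj,fn,ft,jn,jo,jt,nt,ox
∂2: piv[aeo,aex,aox,efj,eft,ejt,ent] rk=7  ker:eox,fjt
∂1c = 0
c vs im∂2: residual ≠ 0 ⇒ not boundary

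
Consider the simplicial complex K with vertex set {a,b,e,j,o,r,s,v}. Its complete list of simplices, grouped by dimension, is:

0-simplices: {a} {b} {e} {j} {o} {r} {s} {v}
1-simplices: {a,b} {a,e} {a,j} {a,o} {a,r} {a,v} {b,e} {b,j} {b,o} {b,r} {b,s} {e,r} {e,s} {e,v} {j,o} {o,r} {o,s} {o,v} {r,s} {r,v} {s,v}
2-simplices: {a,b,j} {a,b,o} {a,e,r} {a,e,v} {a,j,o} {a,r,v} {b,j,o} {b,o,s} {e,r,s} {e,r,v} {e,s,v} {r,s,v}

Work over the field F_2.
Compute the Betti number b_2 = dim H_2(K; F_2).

n_0=8 n_1=21 n_2=12  [Z2]
∂1: piv[ab,ae,aj,ao,ar,av,bs] rk=7  ker:be,bj,bo,br,er,es,ev,jo,or,os,ov,rs,rv,sv
∂2: piv[abj,abo,aer,aev,ajo,arv,bos,ers,esv] rk=9  ker:bjo,erv,rsv
b_2=(12−9)−0=3

b_2=3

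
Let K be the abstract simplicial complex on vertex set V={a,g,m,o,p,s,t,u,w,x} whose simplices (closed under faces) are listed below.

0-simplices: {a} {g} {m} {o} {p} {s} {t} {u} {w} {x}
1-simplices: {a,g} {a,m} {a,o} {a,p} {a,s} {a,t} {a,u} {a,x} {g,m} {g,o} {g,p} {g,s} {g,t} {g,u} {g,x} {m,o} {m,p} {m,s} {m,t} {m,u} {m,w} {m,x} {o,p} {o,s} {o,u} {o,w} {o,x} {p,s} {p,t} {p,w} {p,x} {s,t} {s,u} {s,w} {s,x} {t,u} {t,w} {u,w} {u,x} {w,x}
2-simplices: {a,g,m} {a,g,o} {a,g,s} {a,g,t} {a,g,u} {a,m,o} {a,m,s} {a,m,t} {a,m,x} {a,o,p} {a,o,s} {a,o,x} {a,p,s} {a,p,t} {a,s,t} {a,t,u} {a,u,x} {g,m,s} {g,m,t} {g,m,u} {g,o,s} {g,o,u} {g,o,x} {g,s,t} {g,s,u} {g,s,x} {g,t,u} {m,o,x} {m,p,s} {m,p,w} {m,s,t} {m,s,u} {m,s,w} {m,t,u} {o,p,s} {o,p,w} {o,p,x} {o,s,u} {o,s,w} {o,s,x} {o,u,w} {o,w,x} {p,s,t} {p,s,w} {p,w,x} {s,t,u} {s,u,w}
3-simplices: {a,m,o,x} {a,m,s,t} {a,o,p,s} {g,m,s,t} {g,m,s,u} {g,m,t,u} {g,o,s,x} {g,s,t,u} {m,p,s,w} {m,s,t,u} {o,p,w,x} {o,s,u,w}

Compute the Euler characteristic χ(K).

n_0=10 n_1=40 n_2=47 n_3=12
χ=+10−40+47−12=5

χ(K)=5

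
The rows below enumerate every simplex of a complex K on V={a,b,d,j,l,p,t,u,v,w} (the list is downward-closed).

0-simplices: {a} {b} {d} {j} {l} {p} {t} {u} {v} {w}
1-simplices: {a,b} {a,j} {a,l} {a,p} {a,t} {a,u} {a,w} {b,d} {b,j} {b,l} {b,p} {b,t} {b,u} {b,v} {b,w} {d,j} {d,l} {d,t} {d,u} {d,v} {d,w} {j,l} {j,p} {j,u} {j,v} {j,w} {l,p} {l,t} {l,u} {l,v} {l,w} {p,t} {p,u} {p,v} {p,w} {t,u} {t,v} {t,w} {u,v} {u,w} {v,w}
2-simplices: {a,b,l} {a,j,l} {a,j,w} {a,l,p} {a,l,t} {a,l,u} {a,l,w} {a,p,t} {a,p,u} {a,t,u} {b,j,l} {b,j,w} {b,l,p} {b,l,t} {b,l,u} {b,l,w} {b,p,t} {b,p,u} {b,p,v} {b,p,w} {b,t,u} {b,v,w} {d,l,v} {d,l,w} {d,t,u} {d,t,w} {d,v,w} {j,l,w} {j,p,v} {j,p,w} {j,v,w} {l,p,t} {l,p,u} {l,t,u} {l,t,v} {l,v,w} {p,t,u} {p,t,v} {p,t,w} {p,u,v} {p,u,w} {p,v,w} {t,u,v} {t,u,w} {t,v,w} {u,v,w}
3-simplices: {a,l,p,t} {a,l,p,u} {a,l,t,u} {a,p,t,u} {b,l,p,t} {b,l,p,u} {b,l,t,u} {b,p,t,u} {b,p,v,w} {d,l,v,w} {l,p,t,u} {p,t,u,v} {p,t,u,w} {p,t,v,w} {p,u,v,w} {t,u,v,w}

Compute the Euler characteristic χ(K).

χ(K)=-1

n_0=10 n_1=41 n_2=46 n_3=16
χ=+10−41+46−16=-1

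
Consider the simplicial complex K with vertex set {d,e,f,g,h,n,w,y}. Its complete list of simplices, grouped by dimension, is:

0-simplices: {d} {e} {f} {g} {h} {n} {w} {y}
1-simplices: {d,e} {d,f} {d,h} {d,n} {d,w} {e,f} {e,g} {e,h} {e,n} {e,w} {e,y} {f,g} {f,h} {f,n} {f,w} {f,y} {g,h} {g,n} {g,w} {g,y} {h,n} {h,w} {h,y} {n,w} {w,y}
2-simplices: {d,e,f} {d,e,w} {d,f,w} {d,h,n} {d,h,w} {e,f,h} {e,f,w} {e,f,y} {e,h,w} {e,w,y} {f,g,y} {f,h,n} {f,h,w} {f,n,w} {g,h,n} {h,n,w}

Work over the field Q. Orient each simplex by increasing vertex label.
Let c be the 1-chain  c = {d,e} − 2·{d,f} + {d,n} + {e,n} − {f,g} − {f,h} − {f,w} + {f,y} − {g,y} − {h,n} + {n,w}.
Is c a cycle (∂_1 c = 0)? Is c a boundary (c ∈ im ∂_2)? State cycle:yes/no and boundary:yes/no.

n_0=8 n_1=25 n_2=16  [Q]
∂1: piv[de,df,dh,dn,dw,eg,ey] rk=7  ker:ef,eh,en,ew,fg,fh,fn,fw,fy,gh,gn,gw,gy,hn,hw,hy,nw,wy
∂2: piv[def,dew,dfw,dhn,dhw,efh,efy,ehw,ewy,fgy,fhn,fnw,ghn] rk=13  ker:efw,fhw,hnw
∂1c = 0
c vs im∂2: residual ≠ 0 ⇒ not boundary

cycle:yes boundary:no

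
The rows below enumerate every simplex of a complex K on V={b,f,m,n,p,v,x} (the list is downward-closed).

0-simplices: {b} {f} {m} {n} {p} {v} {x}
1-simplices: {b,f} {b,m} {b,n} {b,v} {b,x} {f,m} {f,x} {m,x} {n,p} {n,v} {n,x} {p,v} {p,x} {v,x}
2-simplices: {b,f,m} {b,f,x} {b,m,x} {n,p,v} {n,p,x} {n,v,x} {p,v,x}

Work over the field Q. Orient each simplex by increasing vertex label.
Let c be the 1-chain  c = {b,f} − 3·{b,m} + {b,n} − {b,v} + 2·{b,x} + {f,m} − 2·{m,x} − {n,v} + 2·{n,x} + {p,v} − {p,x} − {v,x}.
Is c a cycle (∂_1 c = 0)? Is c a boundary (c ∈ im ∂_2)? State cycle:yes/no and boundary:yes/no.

n_0=7 n_1=14 n_2=7  [Q]
∂1: piv[bf,bm,bn,bv,bx,np] rk=6  ker:fm,fx,mx,nv,nx,pv,px,vx
∂2: piv[bfm,bfx,bmx,npv,npx,nvx] rk=6  ker:pvx
∂1c = 0
c vs im∂2: residual ≠ 0 ⇒ not boundary

cycle:yes boundary:no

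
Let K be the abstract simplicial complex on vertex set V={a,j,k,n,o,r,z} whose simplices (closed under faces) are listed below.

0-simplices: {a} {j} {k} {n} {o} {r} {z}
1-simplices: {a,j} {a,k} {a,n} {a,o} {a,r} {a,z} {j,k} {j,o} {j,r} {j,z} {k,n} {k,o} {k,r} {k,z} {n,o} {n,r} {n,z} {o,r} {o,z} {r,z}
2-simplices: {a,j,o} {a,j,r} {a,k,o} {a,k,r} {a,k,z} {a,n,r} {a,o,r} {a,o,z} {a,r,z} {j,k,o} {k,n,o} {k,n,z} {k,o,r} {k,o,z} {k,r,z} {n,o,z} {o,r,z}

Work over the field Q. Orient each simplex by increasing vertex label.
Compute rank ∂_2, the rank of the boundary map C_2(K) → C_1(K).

rank∂_2=12

n_0=7 n_1=20 n_2=17  [Q]
∂1: piv[aj,ak,an,ao,ar,az] rk=6  ker:jk,jo,jr,jz,kn,ko,kr,kz,no,nr,nz,or,oz,rz
∂2: piv[ajo,ajr,ako,akr,akz,anr,aor,aoz,arz,jko,kno,knz] rk=12  ker:kor,koz,krz,noz,orz
rk∂_2=12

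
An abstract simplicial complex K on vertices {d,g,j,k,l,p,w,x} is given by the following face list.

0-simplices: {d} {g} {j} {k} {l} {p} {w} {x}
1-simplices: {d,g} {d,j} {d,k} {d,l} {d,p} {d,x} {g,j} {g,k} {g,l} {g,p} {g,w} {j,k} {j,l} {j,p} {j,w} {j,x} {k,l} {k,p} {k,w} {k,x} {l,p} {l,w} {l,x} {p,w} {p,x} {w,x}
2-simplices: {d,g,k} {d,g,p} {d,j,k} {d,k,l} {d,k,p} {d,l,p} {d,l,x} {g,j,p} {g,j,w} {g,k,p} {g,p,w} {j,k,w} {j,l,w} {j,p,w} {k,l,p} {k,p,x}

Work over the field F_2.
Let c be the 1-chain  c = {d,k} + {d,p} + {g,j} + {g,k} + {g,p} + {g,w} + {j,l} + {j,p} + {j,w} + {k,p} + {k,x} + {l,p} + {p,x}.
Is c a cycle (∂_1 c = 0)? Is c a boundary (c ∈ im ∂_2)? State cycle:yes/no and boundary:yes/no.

n_0=8 n_1=26 n_2=16  [Z2]
∂1: piv[dg,dj,dk,dl,dp,dx,gw] rk=7  ker:gj,gk,gl,gp,jk,jl,jp,jw,jx,kl,kp,kw,kx,lp,lw,lx,pw,px,wx
∂2: piv[dgk,dgp,djk,dkl,dkp,dlp,dlx,gjp,gjw,gpw,jkw,jlw,kpx] rk=13  ker:gkp,jpw,klp
∂1c = 0
c vs im∂2: residual ≠ 0 ⇒ not boundary

cycle:yes boundary:no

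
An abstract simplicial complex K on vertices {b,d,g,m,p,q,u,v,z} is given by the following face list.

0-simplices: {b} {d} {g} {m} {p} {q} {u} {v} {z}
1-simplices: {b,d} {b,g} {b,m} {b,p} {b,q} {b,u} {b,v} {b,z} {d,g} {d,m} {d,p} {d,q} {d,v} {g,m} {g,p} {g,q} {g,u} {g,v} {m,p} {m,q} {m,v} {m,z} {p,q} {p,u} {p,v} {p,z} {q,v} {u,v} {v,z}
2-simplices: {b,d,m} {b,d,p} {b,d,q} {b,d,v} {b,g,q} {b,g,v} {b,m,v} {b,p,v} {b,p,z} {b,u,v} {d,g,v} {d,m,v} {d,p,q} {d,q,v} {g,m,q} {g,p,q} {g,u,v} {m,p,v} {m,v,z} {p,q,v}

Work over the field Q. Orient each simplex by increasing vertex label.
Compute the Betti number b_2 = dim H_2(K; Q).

n_0=9 n_1=29 n_2=20  [Q]
∂1: piv[bd,bg,bm,bp,bq,bu,bv,bz] rk=8  ker:dg,dm,dp,dq,dv,gm,gp,gq,gu,gv,mp,mq,mv,mz,pq,pu,pv,pz,qv,uv,vz
∂2: piv[bdm,bdp,bdq,bdv,bgq,bgv,bmv,bpv,bpz,buv,dgv,dpq,dqv,gmq,gpq,guv,mpv,mvz] rk=18  ker:dmv,pqv
b_2=(20−18)−0=2

b_2=2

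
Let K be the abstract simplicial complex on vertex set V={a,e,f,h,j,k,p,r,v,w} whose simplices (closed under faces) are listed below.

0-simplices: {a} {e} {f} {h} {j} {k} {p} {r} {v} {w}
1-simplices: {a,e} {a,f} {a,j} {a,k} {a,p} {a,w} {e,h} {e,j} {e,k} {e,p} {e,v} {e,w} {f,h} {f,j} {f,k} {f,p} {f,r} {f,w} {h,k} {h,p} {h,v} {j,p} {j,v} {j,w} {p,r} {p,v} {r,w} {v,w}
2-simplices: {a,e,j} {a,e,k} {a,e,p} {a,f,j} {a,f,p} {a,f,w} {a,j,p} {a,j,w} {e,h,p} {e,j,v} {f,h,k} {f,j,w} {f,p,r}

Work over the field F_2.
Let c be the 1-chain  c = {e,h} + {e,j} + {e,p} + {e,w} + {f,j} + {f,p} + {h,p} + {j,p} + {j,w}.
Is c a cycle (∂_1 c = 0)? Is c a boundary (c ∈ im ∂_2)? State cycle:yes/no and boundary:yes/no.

n_0=10 n_1=28 n_2=13  [Z2]
∂1: piv[ae,af,aj,ak,ap,aw,eh,ev,fr] rk=9  ker:ej,ek,ep,ew,fh,fj,fk,fp,fw,hk,hp,hv,jp,jv,jw,pr,pv,rw,vw
∂2: piv[aej,aek,aep,afj,afp,afw,ajp,ajw,ehp,ejv,fhk,fpr] rk=12  ker:fjw
∂1c = 0
c vs im∂2: residual ≠ 0 ⇒ not boundary

cycle:yes boundary:no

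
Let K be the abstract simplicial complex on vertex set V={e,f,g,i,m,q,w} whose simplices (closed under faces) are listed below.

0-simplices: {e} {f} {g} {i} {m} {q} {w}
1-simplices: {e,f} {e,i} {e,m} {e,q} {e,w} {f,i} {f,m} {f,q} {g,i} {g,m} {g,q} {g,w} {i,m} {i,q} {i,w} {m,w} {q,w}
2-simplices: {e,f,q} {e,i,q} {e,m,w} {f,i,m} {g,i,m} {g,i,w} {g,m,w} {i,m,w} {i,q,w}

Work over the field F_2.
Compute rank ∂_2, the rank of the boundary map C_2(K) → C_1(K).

rank∂_2=8

n_0=7 n_1=17 n_2=9  [Z2]
∂1: piv[ef,ei,em,eq,ew,gi] rk=6  ker:fi,fm,fq,gm,gq,gw,im,iq,iw,mw,qw
∂2: piv[efq,eiq,emw,fim,gim,giw,gmw,iqw] rk=8  ker:imw
rk∂_2=8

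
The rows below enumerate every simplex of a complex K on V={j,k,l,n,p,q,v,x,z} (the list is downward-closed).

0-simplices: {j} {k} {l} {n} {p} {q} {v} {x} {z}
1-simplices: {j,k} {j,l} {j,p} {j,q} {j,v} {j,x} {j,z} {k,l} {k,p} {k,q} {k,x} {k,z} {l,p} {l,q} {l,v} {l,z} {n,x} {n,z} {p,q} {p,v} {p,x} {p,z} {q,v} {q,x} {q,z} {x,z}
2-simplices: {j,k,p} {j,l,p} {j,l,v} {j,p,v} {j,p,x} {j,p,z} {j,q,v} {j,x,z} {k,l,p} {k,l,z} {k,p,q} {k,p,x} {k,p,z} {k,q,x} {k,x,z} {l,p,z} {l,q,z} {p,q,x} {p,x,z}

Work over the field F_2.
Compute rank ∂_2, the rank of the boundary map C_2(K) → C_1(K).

n_0=9 n_1=26 n_2=19  [Z2]
∂1: piv[jk,jl,jp,jq,jv,jx,jz,nx] rk=8  ker:kl,kp,kq,kx,kz,lp,lq,lv,lz,nz,pq,pv,px,pz,qv,qx,qz,xz
∂2: piv[jkp,jlp,jlv,jpv,jpx,jpz,jqv,jxz,klp,klz,kpq,kpx,kpz,kqx,lqz] rk=15  ker:kxz,lpz,pqx,pxz
rk∂_2=15

rank∂_2=15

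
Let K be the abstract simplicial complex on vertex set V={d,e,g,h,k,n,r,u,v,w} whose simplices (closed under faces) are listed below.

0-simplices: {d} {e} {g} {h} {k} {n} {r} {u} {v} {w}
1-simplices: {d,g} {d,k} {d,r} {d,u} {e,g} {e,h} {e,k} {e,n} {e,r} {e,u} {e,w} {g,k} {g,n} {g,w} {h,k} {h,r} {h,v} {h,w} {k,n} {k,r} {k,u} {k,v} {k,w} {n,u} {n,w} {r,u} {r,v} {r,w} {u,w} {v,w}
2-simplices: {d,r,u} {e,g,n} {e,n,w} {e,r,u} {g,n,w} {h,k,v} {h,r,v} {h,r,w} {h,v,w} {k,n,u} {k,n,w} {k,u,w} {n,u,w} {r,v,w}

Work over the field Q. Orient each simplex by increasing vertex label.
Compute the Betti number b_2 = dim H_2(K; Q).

b_2=2

n_0=10 n_1=30 n_2=14  [Q]
∂1: piv[dg,dk,dr,du,eg,eh,en,ew,hv] rk=9  ker:ek,er,eu,gk,gn,gw,hk,hr,hw,kn,kr,ku,kv,kw,nu,nw,ru,rv,rw,uw,vw
∂2: piv[dru,egn,enw,eru,gnw,hkv,hrv,hrw,hvw,knu,knw,kuw] rk=12  ker:nuw,rvw
b_2=(14−12)−0=2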